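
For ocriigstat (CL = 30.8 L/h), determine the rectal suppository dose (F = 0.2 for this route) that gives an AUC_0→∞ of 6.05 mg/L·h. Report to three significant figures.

Dose = 932 mg

Dose = CL × AUC_0→∞ / F
     = 30.8 × 6.05 / 0.2 = 931.7 mg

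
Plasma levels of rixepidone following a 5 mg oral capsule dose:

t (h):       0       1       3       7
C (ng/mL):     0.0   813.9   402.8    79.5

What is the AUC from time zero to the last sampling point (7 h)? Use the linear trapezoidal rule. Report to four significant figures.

Trapezoidal AUC_0→7:
  [0→1]: (0.0+813.9)/2 × 1 = 406.95
  [1→3]: (813.9+402.8)/2 × 2 = 1216.7
  [3→7]: (402.8+79.5)/2 × 4 = 964.6
  Sum = 2588.25 ng/mL·h

AUC = 2588 ng/mL·h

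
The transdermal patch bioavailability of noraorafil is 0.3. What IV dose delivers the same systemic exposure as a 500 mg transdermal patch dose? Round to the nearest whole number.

Systemic exposure from an extravascular dose = F × D_ev, so the equivalent IV dose is F × D_ev.
D_iv = F × D_ev = 0.3 × 500 = 150 mg

D_iv = 150 mg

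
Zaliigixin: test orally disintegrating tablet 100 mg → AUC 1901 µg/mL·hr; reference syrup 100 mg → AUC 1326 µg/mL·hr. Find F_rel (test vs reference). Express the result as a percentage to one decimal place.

F_rel = 143.4%

F_rel = (AUC_test/D_test) / (AUC_ref/D_ref)
      = (1901/100) / (1326/100)
      = 19.01 / 13.26 = 1.4336 = 143.36%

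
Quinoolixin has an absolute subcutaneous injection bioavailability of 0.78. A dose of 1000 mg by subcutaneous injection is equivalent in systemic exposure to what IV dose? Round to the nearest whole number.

D_iv = 780 mg

Systemic exposure from an extravascular dose = F × D_ev, so the equivalent IV dose is F × D_ev.
D_iv = F × D_ev = 0.78 × 1000 = 780 mg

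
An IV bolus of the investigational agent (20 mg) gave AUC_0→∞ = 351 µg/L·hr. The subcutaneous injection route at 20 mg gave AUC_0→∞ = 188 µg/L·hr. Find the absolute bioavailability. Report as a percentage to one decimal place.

F = 53.6%

F = (AUC_ev / D_ev) / (AUC_iv / D_iv)
  = (188/20) / (351/20)
  = 9.4 / 17.55 = 0.5356
  = 53.56%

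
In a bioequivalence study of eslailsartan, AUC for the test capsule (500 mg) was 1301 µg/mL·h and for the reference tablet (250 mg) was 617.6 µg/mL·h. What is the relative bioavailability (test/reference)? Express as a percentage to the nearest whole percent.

F_rel = (AUC_test/D_test) / (AUC_ref/D_ref)
      = (1301/500) / (617.6/250)
      = 2.602 / 2.4704 = 1.0533 = 105.33%

F_rel = 105%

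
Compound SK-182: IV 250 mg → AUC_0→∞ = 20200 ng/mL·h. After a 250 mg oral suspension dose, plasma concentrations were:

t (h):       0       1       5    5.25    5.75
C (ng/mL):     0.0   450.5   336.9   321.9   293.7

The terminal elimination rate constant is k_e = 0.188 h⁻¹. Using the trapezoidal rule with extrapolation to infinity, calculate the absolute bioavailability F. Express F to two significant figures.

F = 0.18

Trapezoidal AUC_0→5.75 (oral suspension):
  [0→1]: (0.0+450.5)/2 × 1 = 225.25
  [1→5]: (450.5+336.9)/2 × 4 = 1574.8
  [5→5.25]: (336.9+321.9)/2 × 0.25 = 82.35
  [5.25→5.75]: (321.9+293.7)/2 × 0.5 = 153.9
  Sum = 2036.3 ng/mL·h
Tail: C_last/k_e = 293.7/0.188 = 1562.234
AUC_0→∞ (oral suspension) = 2036.3 + 1562.234 = 3598.534 ng/mL·h
F = (AUC_ev/D_ev)/(AUC_iv/D_iv) = (3598.534/250)/(20200/250) = 14.394136/80.8 = 0.1781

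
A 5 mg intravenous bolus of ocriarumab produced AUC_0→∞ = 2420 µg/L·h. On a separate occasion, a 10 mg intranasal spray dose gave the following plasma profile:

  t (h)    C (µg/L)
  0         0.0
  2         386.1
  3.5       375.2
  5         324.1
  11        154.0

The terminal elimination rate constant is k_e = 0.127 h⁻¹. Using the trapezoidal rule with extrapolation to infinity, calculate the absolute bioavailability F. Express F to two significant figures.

F = 0.85

Trapezoidal AUC_0→11 (intranasal spray):
  [0→2]: (0.0+386.1)/2 × 2 = 386.1
  [2→3.5]: (386.1+375.2)/2 × 1.5 = 570.975
  [3.5→5]: (375.2+324.1)/2 × 1.5 = 524.475
  [5→11]: (324.1+154.0)/2 × 6 = 1434.3
  Sum = 2915.85 µg/L·h
Tail: C_last/k_e = 154.0/0.127 = 1212.598
AUC_0→∞ (intranasal spray) = 2915.85 + 1212.598 = 4128.448 µg/L·h
F = (AUC_ev/D_ev)/(AUC_iv/D_iv) = (4128.448/10)/(2420/5) = 412.8448/484 = 0.8530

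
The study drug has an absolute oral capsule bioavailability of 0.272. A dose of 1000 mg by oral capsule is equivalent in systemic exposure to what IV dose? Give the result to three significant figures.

Systemic exposure from an extravascular dose = F × D_ev, so the equivalent IV dose is F × D_ev.
D_iv = F × D_ev = 0.272 × 1000 = 272 mg

D_iv = 272 mg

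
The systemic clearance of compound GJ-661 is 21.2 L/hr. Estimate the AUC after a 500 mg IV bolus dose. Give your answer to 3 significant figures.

AUC_0→∞ = Dose_iv / CL
        = 500 / 21.2 = 23.5849 mg/L·hr

AUC = 23.6 mg/L·hr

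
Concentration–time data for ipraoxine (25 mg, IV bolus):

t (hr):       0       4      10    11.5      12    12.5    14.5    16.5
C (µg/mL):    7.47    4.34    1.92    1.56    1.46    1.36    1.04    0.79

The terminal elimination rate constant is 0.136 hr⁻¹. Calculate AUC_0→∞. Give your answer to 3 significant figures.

Trapezoidal AUC_0→16.5:
  [0→4]: (7.47+4.34)/2 × 4 = 23.62
  [4→10]: (4.34+1.92)/2 × 6 = 18.78
  [10→11.5]: (1.92+1.56)/2 × 1.5 = 2.61
  [11.5→12]: (1.56+1.46)/2 × 0.5 = 0.755
  [12→12.5]: (1.46+1.36)/2 × 0.5 = 0.705
  [12.5→14.5]: (1.36+1.04)/2 × 2 = 2.4
  [14.5→16.5]: (1.04+0.79)/2 × 2 = 1.83
  Sum = 50.7 µg/mL·hr
Extrapolated tail: C_last / k_e = 0.79 / 0.136 = 5.809
AUC_0→∞ = 50.7 + 5.809 = 56.509 µg/mL·hr

AUC = 56.5 µg/mL·hr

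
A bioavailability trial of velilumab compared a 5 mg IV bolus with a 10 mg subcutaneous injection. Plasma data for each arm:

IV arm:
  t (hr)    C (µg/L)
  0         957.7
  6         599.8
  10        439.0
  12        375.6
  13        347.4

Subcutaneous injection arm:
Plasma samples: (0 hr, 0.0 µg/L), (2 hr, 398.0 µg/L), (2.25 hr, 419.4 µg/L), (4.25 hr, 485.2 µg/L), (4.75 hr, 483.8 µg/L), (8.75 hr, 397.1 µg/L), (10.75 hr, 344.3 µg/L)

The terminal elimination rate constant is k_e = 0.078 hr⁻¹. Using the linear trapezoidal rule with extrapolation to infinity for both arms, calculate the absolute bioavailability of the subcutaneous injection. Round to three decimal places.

Trapezoidal AUC_0→13 (IV):
  [0→6]: (957.7+599.8)/2 × 6 = 4672.5
  [6→10]: (599.8+439.0)/2 × 4 = 2077.6
  [10→12]: (439.0+375.6)/2 × 2 = 814.6
  [12→13]: (375.6+347.4)/2 × 1 = 361.5
  Sum = 7926.2 µg/L·hr
IV tail: 347.4/0.078 = 4453.846; AUC_iv,0→∞ = 7926.2 + 4453.846 = 12380.046 µg/L·hr
Trapezoidal AUC_0→10.75 (subcutaneous injection):
  [0→2]: (0.0+398.0)/2 × 2 = 398.0
  [2→2.25]: (398.0+419.4)/2 × 0.25 = 102.175
  [2.25→4.25]: (419.4+485.2)/2 × 2 = 904.6
  [4.25→4.75]: (485.2+483.8)/2 × 0.5 = 242.25
  [4.75→8.75]: (483.8+397.1)/2 × 4 = 1761.8
  [8.75→10.75]: (397.1+344.3)/2 × 2 = 741.4
  Sum = 4150.225 µg/L·hr
subcutaneous injection tail: 344.3/0.078 = 4414.103; AUC_ev,0→∞ = 4150.225 + 4414.103 = 8564.328 µg/L·hr
F = (AUC_ev/D_ev)/(AUC_iv/D_iv) = (8564.328/10)/(12380.046/5) = 856.4328/2476.0092 = 0.3459

F = 0.346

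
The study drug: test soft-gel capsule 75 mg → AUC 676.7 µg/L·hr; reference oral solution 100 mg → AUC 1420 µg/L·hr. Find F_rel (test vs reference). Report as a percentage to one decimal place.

F_rel = (AUC_test/D_test) / (AUC_ref/D_ref)
      = (676.7/75) / (1420/100)
      = 9.02267 / 14.2 = 0.6354 = 63.54%

F_rel = 63.5%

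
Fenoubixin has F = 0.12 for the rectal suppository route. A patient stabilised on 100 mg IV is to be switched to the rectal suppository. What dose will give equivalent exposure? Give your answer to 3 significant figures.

D_rectal = 833 mg

For equal systemic exposure: F × D_ev = D_iv
D_ev = D_iv / F = 100 / 0.12 = 833.333 mg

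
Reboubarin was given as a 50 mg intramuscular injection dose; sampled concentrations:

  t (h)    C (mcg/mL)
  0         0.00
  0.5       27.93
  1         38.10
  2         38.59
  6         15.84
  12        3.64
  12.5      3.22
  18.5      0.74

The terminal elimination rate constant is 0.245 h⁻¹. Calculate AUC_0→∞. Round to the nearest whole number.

Trapezoidal AUC_0→18.5:
  [0→0.5]: (0.00+27.93)/2 × 0.5 = 6.9825
  [0.5→1]: (27.93+38.10)/2 × 0.5 = 16.5075
  [1→2]: (38.10+38.59)/2 × 1 = 38.345
  [2→6]: (38.59+15.84)/2 × 4 = 108.86
  [6→12]: (15.84+3.64)/2 × 6 = 58.44
  [12→12.5]: (3.64+3.22)/2 × 0.5 = 1.715
  [12.5→18.5]: (3.22+0.74)/2 × 6 = 11.88
  Sum = 242.73 mcg/mL·h
Extrapolated tail: C_last / k_e = 0.74 / 0.245 = 3.020
AUC_0→∞ = 242.73 + 3.020 = 245.75 mcg/mL·h

AUC = 246 mcg/mL·h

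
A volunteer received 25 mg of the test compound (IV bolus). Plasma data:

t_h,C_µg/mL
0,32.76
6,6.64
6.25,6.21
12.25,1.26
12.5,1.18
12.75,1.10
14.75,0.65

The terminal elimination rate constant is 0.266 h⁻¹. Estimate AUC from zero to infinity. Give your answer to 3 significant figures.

Trapezoidal AUC_0→14.75:
  [0→6]: (32.76+6.64)/2 × 6 = 118.2
  [6→6.25]: (6.64+6.21)/2 × 0.25 = 1.60625
  [6.25→12.25]: (6.21+1.26)/2 × 6 = 22.41
  [12.25→12.5]: (1.26+1.18)/2 × 0.25 = 0.305
  [12.5→12.75]: (1.18+1.10)/2 × 0.25 = 0.285
  [12.75→14.75]: (1.10+0.65)/2 × 2 = 1.75
  Sum = 144.55625 µg/mL·h
Extrapolated tail: C_last / k_e = 0.65 / 0.266 = 2.444
AUC_0→∞ = 144.55625 + 2.444 = 147.00025 µg/mL·h

AUC = 147 µg/mL·h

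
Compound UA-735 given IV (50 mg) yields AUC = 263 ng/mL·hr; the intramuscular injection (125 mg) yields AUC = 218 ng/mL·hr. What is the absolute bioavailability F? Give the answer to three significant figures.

F = (AUC_ev / D_ev) / (AUC_iv / D_iv)
  = (218/125) / (263/50)
  = 1.744 / 5.26 = 0.3316

F = 0.332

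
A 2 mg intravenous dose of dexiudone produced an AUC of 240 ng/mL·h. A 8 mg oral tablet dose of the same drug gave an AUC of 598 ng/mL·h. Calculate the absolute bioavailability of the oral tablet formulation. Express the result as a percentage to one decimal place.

F = (AUC_ev / D_ev) / (AUC_iv / D_iv)
  = (598/8) / (240/2)
  = 74.75 / 120 = 0.6229
  = 62.29%

F = 62.3%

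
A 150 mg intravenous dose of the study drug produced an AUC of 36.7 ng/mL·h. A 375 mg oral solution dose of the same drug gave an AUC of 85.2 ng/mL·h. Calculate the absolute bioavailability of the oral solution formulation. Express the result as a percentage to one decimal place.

F = (AUC_ev / D_ev) / (AUC_iv / D_iv)
  = (85.2/375) / (36.7/150)
  = 0.2272 / 0.244667 = 0.9286
  = 92.86%

F = 92.9%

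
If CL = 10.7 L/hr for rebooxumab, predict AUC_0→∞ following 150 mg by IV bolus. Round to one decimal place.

AUC_0→∞ = Dose_iv / CL
        = 150 / 10.7 = 14.0187 mg/L·hr

AUC = 14.0 mg/L·hr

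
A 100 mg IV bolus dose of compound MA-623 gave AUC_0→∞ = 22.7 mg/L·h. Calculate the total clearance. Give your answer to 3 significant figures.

CL = 4.41 L/h

CL = Dose_iv / AUC_0→∞
   = 100 / 22.7 = 4.40529 L/h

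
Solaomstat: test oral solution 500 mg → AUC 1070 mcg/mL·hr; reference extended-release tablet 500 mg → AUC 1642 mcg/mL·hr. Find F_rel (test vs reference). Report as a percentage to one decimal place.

F_rel = 65.2%

F_rel = (AUC_test/D_test) / (AUC_ref/D_ref)
      = (1070/500) / (1642/500)
      = 2.14 / 3.284 = 0.6516 = 65.16%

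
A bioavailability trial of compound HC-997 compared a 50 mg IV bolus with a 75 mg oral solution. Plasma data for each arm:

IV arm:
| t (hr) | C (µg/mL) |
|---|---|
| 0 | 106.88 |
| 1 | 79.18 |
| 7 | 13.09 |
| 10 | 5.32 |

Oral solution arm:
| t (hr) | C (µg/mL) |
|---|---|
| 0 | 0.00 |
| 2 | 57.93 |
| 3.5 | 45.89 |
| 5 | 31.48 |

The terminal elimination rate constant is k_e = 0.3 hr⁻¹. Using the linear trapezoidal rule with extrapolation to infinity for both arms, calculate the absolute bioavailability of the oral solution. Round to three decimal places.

F = 0.480

Trapezoidal AUC_0→10 (IV):
  [0→1]: (106.88+79.18)/2 × 1 = 93.03
  [1→7]: (79.18+13.09)/2 × 6 = 276.81
  [7→10]: (13.09+5.32)/2 × 3 = 27.615
  Sum = 397.455 µg/mL·hr
IV tail: 5.32/0.3 = 17.733; AUC_iv,0→∞ = 397.455 + 17.733 = 415.188 µg/mL·hr
Trapezoidal AUC_0→5 (oral solution):
  [0→2]: (0.00+57.93)/2 × 2 = 57.93
  [2→3.5]: (57.93+45.89)/2 × 1.5 = 77.865
  [3.5→5]: (45.89+31.48)/2 × 1.5 = 58.0275
  Sum = 193.8225 µg/mL·hr
oral solution tail: 31.48/0.3 = 104.933; AUC_ev,0→∞ = 193.8225 + 104.933 = 298.7555 µg/mL·hr
F = (AUC_ev/D_ev)/(AUC_iv/D_iv) = (298.7555/75)/(415.188/50) = 3.98341/8.30376 = 0.4797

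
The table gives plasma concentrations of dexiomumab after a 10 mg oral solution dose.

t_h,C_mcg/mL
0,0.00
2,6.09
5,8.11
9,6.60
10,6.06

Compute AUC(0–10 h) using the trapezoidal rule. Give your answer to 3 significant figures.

AUC = 63.1 mcg/mL·h

Trapezoidal AUC_0→10:
  [0→2]: (0.00+6.09)/2 × 2 = 6.09
  [2→5]: (6.09+8.11)/2 × 3 = 21.3
  [5→9]: (8.11+6.60)/2 × 4 = 29.42
  [9→10]: (6.60+6.06)/2 × 1 = 6.33
  Sum = 63.14 mcg/mL·h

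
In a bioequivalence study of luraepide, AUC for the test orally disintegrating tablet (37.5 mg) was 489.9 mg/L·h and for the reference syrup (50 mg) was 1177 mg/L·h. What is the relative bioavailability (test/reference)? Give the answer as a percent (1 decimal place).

F_rel = 55.5%

F_rel = (AUC_test/D_test) / (AUC_ref/D_ref)
      = (489.9/37.5) / (1177/50)
      = 13.064 / 23.54 = 0.5550 = 55.50%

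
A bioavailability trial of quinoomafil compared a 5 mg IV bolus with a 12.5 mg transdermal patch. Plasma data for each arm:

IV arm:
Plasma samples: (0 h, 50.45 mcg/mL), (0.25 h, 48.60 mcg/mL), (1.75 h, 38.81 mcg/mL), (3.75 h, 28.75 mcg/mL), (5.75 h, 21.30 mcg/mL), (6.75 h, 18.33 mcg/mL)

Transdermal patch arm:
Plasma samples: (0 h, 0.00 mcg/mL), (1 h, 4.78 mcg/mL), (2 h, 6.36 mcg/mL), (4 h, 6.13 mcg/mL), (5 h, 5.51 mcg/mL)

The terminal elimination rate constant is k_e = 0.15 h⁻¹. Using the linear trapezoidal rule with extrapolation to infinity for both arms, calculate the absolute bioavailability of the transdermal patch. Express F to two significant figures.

Trapezoidal AUC_0→6.75 (IV):
  [0→0.25]: (50.45+48.60)/2 × 0.25 = 12.38125
  [0.25→1.75]: (48.60+38.81)/2 × 1.5 = 65.5575
  [1.75→3.75]: (38.81+28.75)/2 × 2 = 67.56
  [3.75→5.75]: (28.75+21.30)/2 × 2 = 50.05
  [5.75→6.75]: (21.30+18.33)/2 × 1 = 19.815
  Sum = 215.36375 mcg/mL·h
IV tail: 18.33/0.15 = 122.200; AUC_iv,0→∞ = 215.36375 + 122.200 = 337.56375 mcg/mL·h
Trapezoidal AUC_0→5 (transdermal patch):
  [0→1]: (0.00+4.78)/2 × 1 = 2.39
  [1→2]: (4.78+6.36)/2 × 1 = 5.57
  [2→4]: (6.36+6.13)/2 × 2 = 12.49
  [4→5]: (6.13+5.51)/2 × 1 = 5.82
  Sum = 26.27 mcg/mL·h
transdermal patch tail: 5.51/0.15 = 36.733; AUC_ev,0→∞ = 26.27 + 36.733 = 63.003 mcg/mL·h
F = (AUC_ev/D_ev)/(AUC_iv/D_iv) = (63.003/12.5)/(337.56375/5) = 5.04024/67.51275 = 0.0747

F = 0.075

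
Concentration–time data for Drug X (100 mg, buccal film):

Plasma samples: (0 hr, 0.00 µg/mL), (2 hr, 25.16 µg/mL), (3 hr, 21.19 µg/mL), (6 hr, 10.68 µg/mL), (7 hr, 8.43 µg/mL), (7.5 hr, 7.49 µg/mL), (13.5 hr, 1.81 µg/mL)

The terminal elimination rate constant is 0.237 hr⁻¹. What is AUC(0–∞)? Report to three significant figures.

AUC = 145 µg/mL·hr

Trapezoidal AUC_0→13.5:
  [0→2]: (0.00+25.16)/2 × 2 = 25.16
  [2→3]: (25.16+21.19)/2 × 1 = 23.175
  [3→6]: (21.19+10.68)/2 × 3 = 47.805
  [6→7]: (10.68+8.43)/2 × 1 = 9.555
  [7→7.5]: (8.43+7.49)/2 × 0.5 = 3.98
  [7.5→13.5]: (7.49+1.81)/2 × 6 = 27.9
  Sum = 137.575 µg/mL·hr
Extrapolated tail: C_last / k_e = 1.81 / 0.237 = 7.637
AUC_0→∞ = 137.575 + 7.637 = 145.212 µg/mL·hr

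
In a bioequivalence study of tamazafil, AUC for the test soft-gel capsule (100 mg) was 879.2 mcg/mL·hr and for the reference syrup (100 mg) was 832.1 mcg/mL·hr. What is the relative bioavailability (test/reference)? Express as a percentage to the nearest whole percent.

F_rel = (AUC_test/D_test) / (AUC_ref/D_ref)
      = (879.2/100) / (832.1/100)
      = 8.792 / 8.321 = 1.0566 = 105.66%

F_rel = 106%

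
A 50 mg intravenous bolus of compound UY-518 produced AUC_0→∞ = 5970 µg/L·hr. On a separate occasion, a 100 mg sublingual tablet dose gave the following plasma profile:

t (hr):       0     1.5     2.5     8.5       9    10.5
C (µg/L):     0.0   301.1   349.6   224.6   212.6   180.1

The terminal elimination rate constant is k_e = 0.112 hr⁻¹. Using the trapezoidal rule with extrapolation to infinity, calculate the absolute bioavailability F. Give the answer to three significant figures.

F = 0.359

Trapezoidal AUC_0→10.5 (sublingual tablet):
  [0→1.5]: (0.0+301.1)/2 × 1.5 = 225.825
  [1.5→2.5]: (301.1+349.6)/2 × 1 = 325.35
  [2.5→8.5]: (349.6+224.6)/2 × 6 = 1722.6
  [8.5→9]: (224.6+212.6)/2 × 0.5 = 109.3
  [9→10.5]: (212.6+180.1)/2 × 1.5 = 294.525
  Sum = 2677.6 µg/L·hr
Tail: C_last/k_e = 180.1/0.112 = 1608.036
AUC_0→∞ (sublingual tablet) = 2677.6 + 1608.036 = 4285.636 µg/L·hr
F = (AUC_ev/D_ev)/(AUC_iv/D_iv) = (4285.636/100)/(5970/50) = 42.85636/119.4 = 0.3589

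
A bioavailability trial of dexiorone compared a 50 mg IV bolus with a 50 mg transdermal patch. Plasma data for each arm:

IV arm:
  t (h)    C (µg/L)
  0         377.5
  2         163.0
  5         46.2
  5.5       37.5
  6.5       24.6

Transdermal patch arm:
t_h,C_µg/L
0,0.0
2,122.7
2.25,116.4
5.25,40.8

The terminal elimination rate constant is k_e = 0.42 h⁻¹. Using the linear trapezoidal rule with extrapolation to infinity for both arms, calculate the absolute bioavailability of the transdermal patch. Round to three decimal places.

Trapezoidal AUC_0→6.5 (IV):
  [0→2]: (377.5+163.0)/2 × 2 = 540.5
  [2→5]: (163.0+46.2)/2 × 3 = 313.8
  [5→5.5]: (46.2+37.5)/2 × 0.5 = 20.925
  [5.5→6.5]: (37.5+24.6)/2 × 1 = 31.05
  Sum = 906.275 µg/L·h
IV tail: 24.6/0.42 = 58.571; AUC_iv,0→∞ = 906.275 + 58.571 = 964.846 µg/L·h
Trapezoidal AUC_0→5.25 (transdermal patch):
  [0→2]: (0.0+122.7)/2 × 2 = 122.7
  [2→2.25]: (122.7+116.4)/2 × 0.25 = 29.8875
  [2.25→5.25]: (116.4+40.8)/2 × 3 = 235.8
  Sum = 388.3875 µg/L·h
transdermal patch tail: 40.8/0.42 = 97.143; AUC_ev,0→∞ = 388.3875 + 97.143 = 485.5305 µg/L·h
F = (AUC_ev/D_ev)/(AUC_iv/D_iv) = (485.5305/50)/(964.846/50) = 9.71061/19.29692 = 0.5032

F = 0.503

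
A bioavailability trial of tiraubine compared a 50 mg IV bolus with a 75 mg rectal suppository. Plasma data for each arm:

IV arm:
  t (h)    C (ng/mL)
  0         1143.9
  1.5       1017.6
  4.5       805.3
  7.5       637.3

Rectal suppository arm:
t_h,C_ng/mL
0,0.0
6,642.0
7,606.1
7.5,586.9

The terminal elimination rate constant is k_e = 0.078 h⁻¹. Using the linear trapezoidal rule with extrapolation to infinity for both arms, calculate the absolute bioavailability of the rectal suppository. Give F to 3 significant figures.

Trapezoidal AUC_0→7.5 (IV):
  [0→1.5]: (1143.9+1017.6)/2 × 1.5 = 1621.125
  [1.5→4.5]: (1017.6+805.3)/2 × 3 = 2734.35
  [4.5→7.5]: (805.3+637.3)/2 × 3 = 2163.9
  Sum = 6519.375 ng/mL·h
IV tail: 637.3/0.078 = 8170.513; AUC_iv,0→∞ = 6519.375 + 8170.513 = 14689.888 ng/mL·h
Trapezoidal AUC_0→7.5 (rectal suppository):
  [0→6]: (0.0+642.0)/2 × 6 = 1926.0
  [6→7]: (642.0+606.1)/2 × 1 = 624.05
  [7→7.5]: (606.1+586.9)/2 × 0.5 = 298.25
  Sum = 2848.3 ng/mL·h
rectal suppository tail: 586.9/0.078 = 7524.359; AUC_ev,0→∞ = 2848.3 + 7524.359 = 10372.659 ng/mL·h
F = (AUC_ev/D_ev)/(AUC_iv/D_iv) = (10372.659/75)/(14689.888/50) = 138.30212/293.79776 = 0.4707

F = 0.471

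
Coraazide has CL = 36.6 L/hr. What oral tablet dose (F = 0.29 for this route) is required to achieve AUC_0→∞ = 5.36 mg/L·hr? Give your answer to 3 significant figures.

Dose = 676 mg

Dose = CL × AUC_0→∞ / F
     = 36.6 × 5.36 / 0.29 = 676.469 mg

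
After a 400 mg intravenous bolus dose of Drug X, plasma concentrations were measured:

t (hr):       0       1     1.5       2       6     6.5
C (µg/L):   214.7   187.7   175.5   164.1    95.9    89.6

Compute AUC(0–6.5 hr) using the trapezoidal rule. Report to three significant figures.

AUC = 943 µg/L·hr

Trapezoidal AUC_0→6.5:
  [0→1]: (214.7+187.7)/2 × 1 = 201.2
  [1→1.5]: (187.7+175.5)/2 × 0.5 = 90.8
  [1.5→2]: (175.5+164.1)/2 × 0.5 = 84.9
  [2→6]: (164.1+95.9)/2 × 4 = 520.0
  [6→6.5]: (95.9+89.6)/2 × 0.5 = 46.375
  Sum = 943.275 µg/L·hr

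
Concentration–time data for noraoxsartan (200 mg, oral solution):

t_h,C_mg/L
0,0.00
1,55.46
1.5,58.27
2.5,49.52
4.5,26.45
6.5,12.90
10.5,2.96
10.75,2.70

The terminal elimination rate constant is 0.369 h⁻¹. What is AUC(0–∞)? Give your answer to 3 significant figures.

Trapezoidal AUC_0→10.75:
  [0→1]: (0.00+55.46)/2 × 1 = 27.73
  [1→1.5]: (55.46+58.27)/2 × 0.5 = 28.4325
  [1.5→2.5]: (58.27+49.52)/2 × 1 = 53.895
  [2.5→4.5]: (49.52+26.45)/2 × 2 = 75.97
  [4.5→6.5]: (26.45+12.90)/2 × 2 = 39.35
  [6.5→10.5]: (12.90+2.96)/2 × 4 = 31.72
  [10.5→10.75]: (2.96+2.70)/2 × 0.25 = 0.7075
  Sum = 257.805 mg/L·h
Extrapolated tail: C_last / k_e = 2.70 / 0.369 = 7.317
AUC_0→∞ = 257.805 + 7.317 = 265.122 mg/L·h

AUC = 265 mg/L·h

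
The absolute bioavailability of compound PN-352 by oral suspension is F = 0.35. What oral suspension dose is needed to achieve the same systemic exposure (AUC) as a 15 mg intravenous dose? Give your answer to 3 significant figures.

For equal systemic exposure: F × D_ev = D_iv
D_ev = D_iv / F = 15 / 0.35 = 42.8571 mg

D_oral = 42.9 mg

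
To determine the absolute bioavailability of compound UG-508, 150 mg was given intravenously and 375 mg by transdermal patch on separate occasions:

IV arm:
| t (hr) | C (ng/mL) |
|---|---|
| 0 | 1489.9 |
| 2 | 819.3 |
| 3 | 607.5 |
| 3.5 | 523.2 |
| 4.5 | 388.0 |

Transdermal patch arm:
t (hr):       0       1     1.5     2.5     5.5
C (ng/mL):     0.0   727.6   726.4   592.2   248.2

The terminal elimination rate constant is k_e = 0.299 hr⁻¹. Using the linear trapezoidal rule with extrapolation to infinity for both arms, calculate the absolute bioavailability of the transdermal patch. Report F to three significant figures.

Trapezoidal AUC_0→4.5 (IV):
  [0→2]: (1489.9+819.3)/2 × 2 = 2309.2
  [2→3]: (819.3+607.5)/2 × 1 = 713.4
  [3→3.5]: (607.5+523.2)/2 × 0.5 = 282.675
  [3.5→4.5]: (523.2+388.0)/2 × 1 = 455.6
  Sum = 3760.875 ng/mL·hr
IV tail: 388.0/0.299 = 1297.659; AUC_iv,0→∞ = 3760.875 + 1297.659 = 5058.534 ng/mL·hr
Trapezoidal AUC_0→5.5 (transdermal patch):
  [0→1]: (0.0+727.6)/2 × 1 = 363.8
  [1→1.5]: (727.6+726.4)/2 × 0.5 = 363.5
  [1.5→2.5]: (726.4+592.2)/2 × 1 = 659.3
  [2.5→5.5]: (592.2+248.2)/2 × 3 = 1260.6
  Sum = 2647.2 ng/mL·hr
transdermal patch tail: 248.2/0.299 = 830.100; AUC_ev,0→∞ = 2647.2 + 830.100 = 3477.3 ng/mL·hr
F = (AUC_ev/D_ev)/(AUC_iv/D_iv) = (3477.3/375)/(5058.534/150) = 9.2728/33.72356 = 0.2750

F = 0.275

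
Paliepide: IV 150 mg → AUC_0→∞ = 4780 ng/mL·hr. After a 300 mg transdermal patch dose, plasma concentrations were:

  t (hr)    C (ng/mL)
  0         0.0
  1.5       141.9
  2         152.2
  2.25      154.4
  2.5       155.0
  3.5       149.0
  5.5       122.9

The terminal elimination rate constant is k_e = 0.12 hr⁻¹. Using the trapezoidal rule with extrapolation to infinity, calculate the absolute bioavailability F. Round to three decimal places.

F = 0.178

Trapezoidal AUC_0→5.5 (transdermal patch):
  [0→1.5]: (0.0+141.9)/2 × 1.5 = 106.425
  [1.5→2]: (141.9+152.2)/2 × 0.5 = 73.525
  [2→2.25]: (152.2+154.4)/2 × 0.25 = 38.325
  [2.25→2.5]: (154.4+155.0)/2 × 0.25 = 38.675
  [2.5→3.5]: (155.0+149.0)/2 × 1 = 152.0
  [3.5→5.5]: (149.0+122.9)/2 × 2 = 271.9
  Sum = 680.85 ng/mL·hr
Tail: C_last/k_e = 122.9/0.12 = 1024.167
AUC_0→∞ (transdermal patch) = 680.85 + 1024.167 = 1705.017 ng/mL·hr
F = (AUC_ev/D_ev)/(AUC_iv/D_iv) = (1705.017/300)/(4780/150) = 5.68339/31.8667 = 0.1783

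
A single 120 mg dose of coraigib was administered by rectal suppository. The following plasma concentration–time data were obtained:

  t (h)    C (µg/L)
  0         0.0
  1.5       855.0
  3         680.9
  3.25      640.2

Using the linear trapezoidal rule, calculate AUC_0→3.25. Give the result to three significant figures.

Trapezoidal AUC_0→3.25:
  [0→1.5]: (0.0+855.0)/2 × 1.5 = 641.25
  [1.5→3]: (855.0+680.9)/2 × 1.5 = 1151.925
  [3→3.25]: (680.9+640.2)/2 × 0.25 = 165.1375
  Sum = 1958.3125 µg/L·h

AUC = 1960 µg/L·h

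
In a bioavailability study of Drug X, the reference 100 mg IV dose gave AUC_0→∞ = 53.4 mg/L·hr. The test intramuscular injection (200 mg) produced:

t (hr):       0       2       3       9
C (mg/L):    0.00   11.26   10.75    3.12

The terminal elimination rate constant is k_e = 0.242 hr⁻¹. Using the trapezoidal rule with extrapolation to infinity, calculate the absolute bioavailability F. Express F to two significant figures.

F = 0.72

Trapezoidal AUC_0→9 (intramuscular injection):
  [0→2]: (0.00+11.26)/2 × 2 = 11.26
  [2→3]: (11.26+10.75)/2 × 1 = 11.005
  [3→9]: (10.75+3.12)/2 × 6 = 41.61
  Sum = 63.875 mg/L·hr
Tail: C_last/k_e = 3.12/0.242 = 12.893
AUC_0→∞ (intramuscular injection) = 63.875 + 12.893 = 76.768 mg/L·hr
F = (AUC_ev/D_ev)/(AUC_iv/D_iv) = (76.768/200)/(53.4/100) = 0.38384/0.534 = 0.7188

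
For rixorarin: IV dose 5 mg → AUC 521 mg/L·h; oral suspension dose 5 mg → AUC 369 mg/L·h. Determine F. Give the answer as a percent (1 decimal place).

F = 70.8%

F = (AUC_ev / D_ev) / (AUC_iv / D_iv)
  = (369/5) / (521/5)
  = 73.8 / 104.2 = 0.7083
  = 70.83%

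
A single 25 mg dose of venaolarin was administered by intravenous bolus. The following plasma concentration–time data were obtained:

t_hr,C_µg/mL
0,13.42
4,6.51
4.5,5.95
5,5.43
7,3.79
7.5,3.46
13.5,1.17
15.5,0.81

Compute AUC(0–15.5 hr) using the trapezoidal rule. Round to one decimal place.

Trapezoidal AUC_0→15.5:
  [0→4]: (13.42+6.51)/2 × 4 = 39.86
  [4→4.5]: (6.51+5.95)/2 × 0.5 = 3.115
  [4.5→5]: (5.95+5.43)/2 × 0.5 = 2.845
  [5→7]: (5.43+3.79)/2 × 2 = 9.22
  [7→7.5]: (3.79+3.46)/2 × 0.5 = 1.8125
  [7.5→13.5]: (3.46+1.17)/2 × 6 = 13.89
  [13.5→15.5]: (1.17+0.81)/2 × 2 = 1.98
  Sum = 72.7225 µg/mL·hr

AUC = 72.7 µg/mL·hr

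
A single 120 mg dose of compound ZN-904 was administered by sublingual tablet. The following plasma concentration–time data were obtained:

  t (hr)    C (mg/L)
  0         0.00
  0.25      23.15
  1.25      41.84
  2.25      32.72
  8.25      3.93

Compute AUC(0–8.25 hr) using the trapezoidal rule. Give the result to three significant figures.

Trapezoidal AUC_0→8.25:
  [0→0.25]: (0.00+23.15)/2 × 0.25 = 2.89375
  [0.25→1.25]: (23.15+41.84)/2 × 1 = 32.495
  [1.25→2.25]: (41.84+32.72)/2 × 1 = 37.28
  [2.25→8.25]: (32.72+3.93)/2 × 6 = 109.95
  Sum = 182.61875 mg/L·hr

AUC = 183 mg/L·hr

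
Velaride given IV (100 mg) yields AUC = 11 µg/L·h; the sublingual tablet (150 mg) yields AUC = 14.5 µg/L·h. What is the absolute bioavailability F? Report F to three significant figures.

F = 0.879

F = (AUC_ev / D_ev) / (AUC_iv / D_iv)
  = (14.5/150) / (11/100)
  = 0.0966667 / 0.11 = 0.8788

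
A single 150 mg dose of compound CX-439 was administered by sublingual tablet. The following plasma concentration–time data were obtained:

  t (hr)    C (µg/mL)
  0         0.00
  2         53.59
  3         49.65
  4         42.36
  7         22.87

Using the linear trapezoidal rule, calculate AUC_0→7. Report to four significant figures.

Trapezoidal AUC_0→7:
  [0→2]: (0.00+53.59)/2 × 2 = 53.59
  [2→3]: (53.59+49.65)/2 × 1 = 51.62
  [3→4]: (49.65+42.36)/2 × 1 = 46.005
  [4→7]: (42.36+22.87)/2 × 3 = 97.845
  Sum = 249.06 µg/mL·hr

AUC = 249.1 µg/mL·hr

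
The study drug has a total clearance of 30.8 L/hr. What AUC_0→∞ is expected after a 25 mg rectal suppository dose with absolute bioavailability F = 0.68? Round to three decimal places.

AUC = 0.552 mg/L·hr

AUC_0→∞ = F × Dose / CL
        = 0.68 × 25 / 30.8 = 0.551948 mg/L·hr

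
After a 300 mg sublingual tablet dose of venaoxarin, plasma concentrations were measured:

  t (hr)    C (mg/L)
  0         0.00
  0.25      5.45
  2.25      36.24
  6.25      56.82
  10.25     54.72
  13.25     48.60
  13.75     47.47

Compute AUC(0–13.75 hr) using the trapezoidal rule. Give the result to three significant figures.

AUC = 631 mg/L·hr

Trapezoidal AUC_0→13.75:
  [0→0.25]: (0.00+5.45)/2 × 0.25 = 0.68125
  [0.25→2.25]: (5.45+36.24)/2 × 2 = 41.69
  [2.25→6.25]: (36.24+56.82)/2 × 4 = 186.12
  [6.25→10.25]: (56.82+54.72)/2 × 4 = 223.08
  [10.25→13.25]: (54.72+48.60)/2 × 3 = 154.98
  [13.25→13.75]: (48.60+47.47)/2 × 0.5 = 24.0175
  Sum = 630.56875 mg/L·hr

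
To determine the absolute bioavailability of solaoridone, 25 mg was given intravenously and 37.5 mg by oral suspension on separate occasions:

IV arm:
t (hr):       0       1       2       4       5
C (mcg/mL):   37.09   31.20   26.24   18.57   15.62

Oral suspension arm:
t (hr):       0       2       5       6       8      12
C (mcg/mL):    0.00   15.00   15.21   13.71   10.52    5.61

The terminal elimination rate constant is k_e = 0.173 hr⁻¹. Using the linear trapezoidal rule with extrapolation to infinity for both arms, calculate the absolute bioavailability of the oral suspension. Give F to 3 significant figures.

Trapezoidal AUC_0→5 (IV):
  [0→1]: (37.09+31.20)/2 × 1 = 34.145
  [1→2]: (31.20+26.24)/2 × 1 = 28.72
  [2→4]: (26.24+18.57)/2 × 2 = 44.81
  [4→5]: (18.57+15.62)/2 × 1 = 17.095
  Sum = 124.77 mcg/mL·hr
IV tail: 15.62/0.173 = 90.289; AUC_iv,0→∞ = 124.77 + 90.289 = 215.059 mcg/mL·hr
Trapezoidal AUC_0→12 (oral suspension):
  [0→2]: (0.00+15.00)/2 × 2 = 15.0
  [2→5]: (15.00+15.21)/2 × 3 = 45.315
  [5→6]: (15.21+13.71)/2 × 1 = 14.46
  [6→8]: (13.71+10.52)/2 × 2 = 24.23
  [8→12]: (10.52+5.61)/2 × 4 = 32.26
  Sum = 131.265 mcg/mL·hr
oral suspension tail: 5.61/0.173 = 32.428; AUC_ev,0→∞ = 131.265 + 32.428 = 163.693 mcg/mL·hr
F = (AUC_ev/D_ev)/(AUC_iv/D_iv) = (163.693/37.5)/(215.059/25) = 4.36515/8.60236 = 0.5074

F = 0.507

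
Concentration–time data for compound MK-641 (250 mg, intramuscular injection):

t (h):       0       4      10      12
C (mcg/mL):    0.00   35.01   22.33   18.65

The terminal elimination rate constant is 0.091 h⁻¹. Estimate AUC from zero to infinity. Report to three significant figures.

AUC = 488 mcg/mL·h

Trapezoidal AUC_0→12:
  [0→4]: (0.00+35.01)/2 × 4 = 70.02
  [4→10]: (35.01+22.33)/2 × 6 = 172.02
  [10→12]: (22.33+18.65)/2 × 2 = 40.98
  Sum = 283.02 mcg/mL·h
Extrapolated tail: C_last / k_e = 18.65 / 0.091 = 204.945
AUC_0→∞ = 283.02 + 204.945 = 487.965 mcg/mL·h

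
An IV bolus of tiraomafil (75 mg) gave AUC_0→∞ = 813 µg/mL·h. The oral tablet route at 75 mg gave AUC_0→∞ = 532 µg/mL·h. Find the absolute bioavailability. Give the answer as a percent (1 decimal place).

F = (AUC_ev / D_ev) / (AUC_iv / D_iv)
  = (532/75) / (813/75)
  = 7.09333 / 10.84 = 0.6544
  = 65.44%

F = 65.4%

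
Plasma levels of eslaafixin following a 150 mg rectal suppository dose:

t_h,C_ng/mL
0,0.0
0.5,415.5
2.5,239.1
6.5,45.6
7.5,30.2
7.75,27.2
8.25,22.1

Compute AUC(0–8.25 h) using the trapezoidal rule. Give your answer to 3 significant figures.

Trapezoidal AUC_0→8.25:
  [0→0.5]: (0.0+415.5)/2 × 0.5 = 103.875
  [0.5→2.5]: (415.5+239.1)/2 × 2 = 654.6
  [2.5→6.5]: (239.1+45.6)/2 × 4 = 569.4
  [6.5→7.5]: (45.6+30.2)/2 × 1 = 37.9
  [7.5→7.75]: (30.2+27.2)/2 × 0.25 = 7.175
  [7.75→8.25]: (27.2+22.1)/2 × 0.5 = 12.325
  Sum = 1385.275 ng/mL·h

AUC = 1390 ng/mL·h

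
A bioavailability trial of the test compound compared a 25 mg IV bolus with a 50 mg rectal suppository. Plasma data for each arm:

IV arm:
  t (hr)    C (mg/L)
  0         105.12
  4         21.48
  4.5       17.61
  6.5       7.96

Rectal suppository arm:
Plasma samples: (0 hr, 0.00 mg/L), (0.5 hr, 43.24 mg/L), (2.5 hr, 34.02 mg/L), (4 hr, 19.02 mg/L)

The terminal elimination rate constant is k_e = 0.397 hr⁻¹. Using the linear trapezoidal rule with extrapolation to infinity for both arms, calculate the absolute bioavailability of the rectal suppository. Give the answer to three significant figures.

F = 0.285

Trapezoidal AUC_0→6.5 (IV):
  [0→4]: (105.12+21.48)/2 × 4 = 253.2
  [4→4.5]: (21.48+17.61)/2 × 0.5 = 9.7725
  [4.5→6.5]: (17.61+7.96)/2 × 2 = 25.57
  Sum = 288.5425 mg/L·hr
IV tail: 7.96/0.397 = 20.050; AUC_iv,0→∞ = 288.5425 + 20.050 = 308.5925 mg/L·hr
Trapezoidal AUC_0→4 (rectal suppository):
  [0→0.5]: (0.00+43.24)/2 × 0.5 = 10.81
  [0.5→2.5]: (43.24+34.02)/2 × 2 = 77.26
  [2.5→4]: (34.02+19.02)/2 × 1.5 = 39.78
  Sum = 127.85 mg/L·hr
rectal suppository tail: 19.02/0.397 = 47.909; AUC_ev,0→∞ = 127.85 + 47.909 = 175.759 mg/L·hr
F = (AUC_ev/D_ev)/(AUC_iv/D_iv) = (175.759/50)/(308.5925/25) = 3.51518/12.3437 = 0.2848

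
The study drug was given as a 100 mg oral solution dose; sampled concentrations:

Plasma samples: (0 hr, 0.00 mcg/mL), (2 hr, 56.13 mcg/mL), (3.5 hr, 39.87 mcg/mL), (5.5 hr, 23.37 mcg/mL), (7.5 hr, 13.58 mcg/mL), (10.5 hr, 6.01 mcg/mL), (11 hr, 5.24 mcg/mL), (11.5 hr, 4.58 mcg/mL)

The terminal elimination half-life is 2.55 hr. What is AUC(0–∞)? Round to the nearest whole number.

Trapezoidal AUC_0→11.5:
  [0→2]: (0.00+56.13)/2 × 2 = 56.13
  [2→3.5]: (56.13+39.87)/2 × 1.5 = 72.0
  [3.5→5.5]: (39.87+23.37)/2 × 2 = 63.24
  [5.5→7.5]: (23.37+13.58)/2 × 2 = 36.95
  [7.5→10.5]: (13.58+6.01)/2 × 3 = 29.385
  [10.5→11]: (6.01+5.24)/2 × 0.5 = 2.8125
  [11→11.5]: (5.24+4.58)/2 × 0.5 = 2.455
  Sum = 262.9725 mcg/mL·hr
k_e = ln2 / t½ = 0.693147 / 2.55 = 0.2718 hr^-1
Extrapolated tail: C_last / k_e = 4.58 / 0.2718 = 16.851
AUC_0→∞ = 262.9725 + 16.851 = 279.8235 mcg/mL·hr

AUC = 280 mcg/mL·hr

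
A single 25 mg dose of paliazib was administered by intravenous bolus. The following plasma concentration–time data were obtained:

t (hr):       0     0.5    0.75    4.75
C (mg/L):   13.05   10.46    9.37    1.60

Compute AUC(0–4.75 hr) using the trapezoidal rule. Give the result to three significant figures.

AUC = 30.3 mg/L·hr

Trapezoidal AUC_0→4.75:
  [0→0.5]: (13.05+10.46)/2 × 0.5 = 5.8775
  [0.5→0.75]: (10.46+9.37)/2 × 0.25 = 2.47875
  [0.75→4.75]: (9.37+1.60)/2 × 4 = 21.94
  Sum = 30.29625 mg/L·hr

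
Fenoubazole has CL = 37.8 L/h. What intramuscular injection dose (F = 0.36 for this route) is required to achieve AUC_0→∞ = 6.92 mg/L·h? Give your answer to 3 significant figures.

Dose = CL × AUC_0→∞ / F
     = 37.8 × 6.92 / 0.36 = 726.6 mg

Dose = 727 mg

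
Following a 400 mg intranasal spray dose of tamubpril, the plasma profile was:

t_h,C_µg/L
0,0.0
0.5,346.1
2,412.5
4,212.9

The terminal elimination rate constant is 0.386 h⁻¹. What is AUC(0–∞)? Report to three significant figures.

AUC = 1830 µg/L·h

Trapezoidal AUC_0→4:
  [0→0.5]: (0.0+346.1)/2 × 0.5 = 86.525
  [0.5→2]: (346.1+412.5)/2 × 1.5 = 568.95
  [2→4]: (412.5+212.9)/2 × 2 = 625.4
  Sum = 1280.875 µg/L·h
Extrapolated tail: C_last / k_e = 212.9 / 0.386 = 551.554
AUC_0→∞ = 1280.875 + 551.554 = 1832.429 µg/L·h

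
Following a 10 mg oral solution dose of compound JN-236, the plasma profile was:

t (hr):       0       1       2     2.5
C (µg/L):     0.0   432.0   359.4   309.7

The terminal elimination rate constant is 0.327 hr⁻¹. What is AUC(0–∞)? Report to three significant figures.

AUC = 1730 µg/L·hr

Trapezoidal AUC_0→2.5:
  [0→1]: (0.0+432.0)/2 × 1 = 216.0
  [1→2]: (432.0+359.4)/2 × 1 = 395.7
  [2→2.5]: (359.4+309.7)/2 × 0.5 = 167.275
  Sum = 778.975 µg/L·hr
Extrapolated tail: C_last / k_e = 309.7 / 0.327 = 947.095
AUC_0→∞ = 778.975 + 947.095 = 1726.07 µg/L·hr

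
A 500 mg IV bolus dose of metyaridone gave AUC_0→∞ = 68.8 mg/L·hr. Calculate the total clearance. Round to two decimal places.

CL = 7.27 L/hr

CL = Dose_iv / AUC_0→∞
   = 500 / 68.8 = 7.26744 L/hr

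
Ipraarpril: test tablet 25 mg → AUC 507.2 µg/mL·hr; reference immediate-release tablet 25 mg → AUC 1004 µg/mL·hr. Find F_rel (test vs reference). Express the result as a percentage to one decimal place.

F_rel = (AUC_test/D_test) / (AUC_ref/D_ref)
      = (507.2/25) / (1004/25)
      = 20.288 / 40.16 = 0.5052 = 50.52%

F_rel = 50.5%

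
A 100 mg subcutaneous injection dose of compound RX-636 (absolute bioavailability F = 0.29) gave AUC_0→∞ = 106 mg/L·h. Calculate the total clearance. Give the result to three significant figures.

CL = 0.274 L/h

CL = F × Dose / AUC_0→∞
   = 0.29 × 100 / 106 = 0.273585 L/h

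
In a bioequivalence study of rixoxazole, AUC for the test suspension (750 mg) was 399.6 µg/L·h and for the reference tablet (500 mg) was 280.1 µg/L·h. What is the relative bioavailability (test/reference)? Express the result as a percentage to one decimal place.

F_rel = (AUC_test/D_test) / (AUC_ref/D_ref)
      = (399.6/750) / (280.1/500)
      = 0.5328 / 0.5602 = 0.9511 = 95.11%

F_rel = 95.1%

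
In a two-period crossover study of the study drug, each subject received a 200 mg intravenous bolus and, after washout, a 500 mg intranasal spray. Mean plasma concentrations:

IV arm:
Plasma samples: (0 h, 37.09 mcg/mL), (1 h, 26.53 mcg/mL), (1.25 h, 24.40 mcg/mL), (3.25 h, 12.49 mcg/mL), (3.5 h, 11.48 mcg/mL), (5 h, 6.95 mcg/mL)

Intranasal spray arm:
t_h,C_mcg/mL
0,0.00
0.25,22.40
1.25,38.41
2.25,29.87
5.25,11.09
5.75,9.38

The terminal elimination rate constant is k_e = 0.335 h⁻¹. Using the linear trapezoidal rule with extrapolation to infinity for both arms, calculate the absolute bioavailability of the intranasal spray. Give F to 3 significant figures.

Trapezoidal AUC_0→5 (IV):
  [0→1]: (37.09+26.53)/2 × 1 = 31.81
  [1→1.25]: (26.53+24.40)/2 × 0.25 = 6.36625
  [1.25→3.25]: (24.40+12.49)/2 × 2 = 36.89
  [3.25→3.5]: (12.49+11.48)/2 × 0.25 = 2.99625
  [3.5→5]: (11.48+6.95)/2 × 1.5 = 13.8225
  Sum = 91.885 mcg/mL·h
IV tail: 6.95/0.335 = 20.746; AUC_iv,0→∞ = 91.885 + 20.746 = 112.631 mcg/mL·h
Trapezoidal AUC_0→5.75 (intranasal spray):
  [0→0.25]: (0.00+22.40)/2 × 0.25 = 2.8
  [0.25→1.25]: (22.40+38.41)/2 × 1 = 30.405
  [1.25→2.25]: (38.41+29.87)/2 × 1 = 34.14
  [2.25→5.25]: (29.87+11.09)/2 × 3 = 61.44
  [5.25→5.75]: (11.09+9.38)/2 × 0.5 = 5.1175
  Sum = 133.9025 mcg/mL·h
intranasal spray tail: 9.38/0.335 = 28.000; AUC_ev,0→∞ = 133.9025 + 28.000 = 161.9025 mcg/mL·h
F = (AUC_ev/D_ev)/(AUC_iv/D_iv) = (161.9025/500)/(112.631/200) = 0.323805/0.563155 = 0.5750

F = 0.575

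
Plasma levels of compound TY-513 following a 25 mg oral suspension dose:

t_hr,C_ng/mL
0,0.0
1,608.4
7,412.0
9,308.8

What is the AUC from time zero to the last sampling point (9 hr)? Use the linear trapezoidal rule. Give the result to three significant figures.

AUC = 4090 ng/mL·hr

Trapezoidal AUC_0→9:
  [0→1]: (0.0+608.4)/2 × 1 = 304.2
  [1→7]: (608.4+412.0)/2 × 6 = 3061.2
  [7→9]: (412.0+308.8)/2 × 2 = 720.8
  Sum = 4086.2 ng/mL·hr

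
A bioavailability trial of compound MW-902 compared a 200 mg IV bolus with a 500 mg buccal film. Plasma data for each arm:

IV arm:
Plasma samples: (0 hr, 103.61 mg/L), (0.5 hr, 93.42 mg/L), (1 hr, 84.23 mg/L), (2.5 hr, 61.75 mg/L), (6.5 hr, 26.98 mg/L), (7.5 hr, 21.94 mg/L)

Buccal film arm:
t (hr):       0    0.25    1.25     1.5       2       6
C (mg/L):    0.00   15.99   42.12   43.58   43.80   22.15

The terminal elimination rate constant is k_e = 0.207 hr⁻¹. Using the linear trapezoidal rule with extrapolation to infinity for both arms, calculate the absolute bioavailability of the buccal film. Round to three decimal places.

Trapezoidal AUC_0→7.5 (IV):
  [0→0.5]: (103.61+93.42)/2 × 0.5 = 49.2575
  [0.5→1]: (93.42+84.23)/2 × 0.5 = 44.4125
  [1→2.5]: (84.23+61.75)/2 × 1.5 = 109.485
  [2.5→6.5]: (61.75+26.98)/2 × 4 = 177.46
  [6.5→7.5]: (26.98+21.94)/2 × 1 = 24.46
  Sum = 405.075 mg/L·hr
IV tail: 21.94/0.207 = 105.990; AUC_iv,0→∞ = 405.075 + 105.990 = 511.065 mg/L·hr
Trapezoidal AUC_0→6 (buccal film):
  [0→0.25]: (0.00+15.99)/2 × 0.25 = 1.99875
  [0.25→1.25]: (15.99+42.12)/2 × 1 = 29.055
  [1.25→1.5]: (42.12+43.58)/2 × 0.25 = 10.7125
  [1.5→2]: (43.58+43.80)/2 × 0.5 = 21.845
  [2→6]: (43.80+22.15)/2 × 4 = 131.9
  Sum = 195.51125 mg/L·hr
buccal film tail: 22.15/0.207 = 107.005; AUC_ev,0→∞ = 195.51125 + 107.005 = 302.51625 mg/L·hr
F = (AUC_ev/D_ev)/(AUC_iv/D_iv) = (302.51625/500)/(511.065/200) = 0.6050325/2.555325 = 0.2368

F = 0.237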